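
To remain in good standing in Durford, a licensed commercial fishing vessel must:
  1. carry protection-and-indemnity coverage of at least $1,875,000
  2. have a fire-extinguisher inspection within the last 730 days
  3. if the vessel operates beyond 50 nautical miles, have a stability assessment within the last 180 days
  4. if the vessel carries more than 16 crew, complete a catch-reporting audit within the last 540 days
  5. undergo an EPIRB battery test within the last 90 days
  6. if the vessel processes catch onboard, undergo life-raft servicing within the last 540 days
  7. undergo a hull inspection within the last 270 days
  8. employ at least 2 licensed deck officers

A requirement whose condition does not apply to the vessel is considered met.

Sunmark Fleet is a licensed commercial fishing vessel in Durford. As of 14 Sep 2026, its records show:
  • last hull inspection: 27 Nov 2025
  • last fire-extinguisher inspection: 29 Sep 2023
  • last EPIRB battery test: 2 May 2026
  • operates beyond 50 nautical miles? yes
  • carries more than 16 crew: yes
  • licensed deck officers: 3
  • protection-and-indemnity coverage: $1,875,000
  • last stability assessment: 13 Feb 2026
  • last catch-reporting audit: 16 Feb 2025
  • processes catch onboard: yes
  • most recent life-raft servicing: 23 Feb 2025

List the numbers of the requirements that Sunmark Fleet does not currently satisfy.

1. protection-and-indemnity coverage $1,875,000 ≥ $1,875,000 → met
2. fire-extinguisher inspection 1081 days ago vs limit 730 → not met
3. condition 'operates beyond 50 nautical miles' holds; stability assessment 213 days ago vs limit 180 → not met
4. condition 'carries more than 16 crew' holds; catch-reporting audit 575 days ago vs limit 540 → not met
5. EPIRB battery test 135 days ago vs limit 90 → not met
6. condition 'processes catch onboard' holds; life-raft servicing 568 days ago vs limit 540 → not met
7. hull inspection 291 days ago vs limit 270 → not met
8. licensed deck officers 3 ≥ 2 → met
Not met: 2, 3, 4, 5, 6, 7

2, 3, 4, 5, 6, 7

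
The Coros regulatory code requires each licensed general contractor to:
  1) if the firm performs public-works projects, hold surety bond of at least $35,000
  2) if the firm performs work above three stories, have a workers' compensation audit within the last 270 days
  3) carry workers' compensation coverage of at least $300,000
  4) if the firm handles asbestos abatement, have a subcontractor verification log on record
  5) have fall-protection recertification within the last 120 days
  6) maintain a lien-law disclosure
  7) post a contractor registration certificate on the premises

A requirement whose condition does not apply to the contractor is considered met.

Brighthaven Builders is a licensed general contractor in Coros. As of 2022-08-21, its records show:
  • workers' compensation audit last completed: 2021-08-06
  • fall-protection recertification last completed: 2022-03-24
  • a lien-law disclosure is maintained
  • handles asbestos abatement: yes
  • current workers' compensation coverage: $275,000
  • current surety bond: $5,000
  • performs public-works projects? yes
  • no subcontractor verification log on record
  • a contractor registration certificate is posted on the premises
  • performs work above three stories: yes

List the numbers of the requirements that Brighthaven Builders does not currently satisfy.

1. condition 'performs public-works projects' holds; surety bond $5,000 < $35,000 → not met
2. condition 'performs work above three stories' holds; workers' compensation audit 380 days ago vs limit 270 → not met
3. workers' compensation coverage $275,000 < $300,000 → not met
4. condition 'handles asbestos abatement' holds; subcontractor verification log absent → not met
5. fall-protection recertification 150 days ago vs limit 120 → not met
6. lien-law disclosure present → met
7. contractor registration certificate present → met
Not met: 1, 2, 3, 4, 5

1, 2, 3, 4, 5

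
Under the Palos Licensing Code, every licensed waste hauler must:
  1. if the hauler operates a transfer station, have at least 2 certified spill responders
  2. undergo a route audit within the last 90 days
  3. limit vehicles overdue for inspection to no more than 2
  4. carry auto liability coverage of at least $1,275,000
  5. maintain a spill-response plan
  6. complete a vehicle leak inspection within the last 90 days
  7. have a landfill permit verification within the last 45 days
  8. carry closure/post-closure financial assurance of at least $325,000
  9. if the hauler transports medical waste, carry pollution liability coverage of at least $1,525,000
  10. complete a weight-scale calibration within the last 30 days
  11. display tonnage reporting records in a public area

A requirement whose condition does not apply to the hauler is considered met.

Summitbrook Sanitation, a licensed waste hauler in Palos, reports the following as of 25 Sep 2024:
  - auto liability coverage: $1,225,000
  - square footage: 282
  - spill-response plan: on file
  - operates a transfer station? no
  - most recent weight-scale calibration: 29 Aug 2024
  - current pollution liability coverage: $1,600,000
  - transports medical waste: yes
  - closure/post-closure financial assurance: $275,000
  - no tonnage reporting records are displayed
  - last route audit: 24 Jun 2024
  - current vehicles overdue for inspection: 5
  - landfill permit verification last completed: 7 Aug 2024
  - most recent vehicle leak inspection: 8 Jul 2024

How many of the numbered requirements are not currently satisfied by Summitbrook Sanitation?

1. condition 'operates a transfer station' does not hold → requirement n/a → met
2. route audit 93 days ago vs limit 90 → not met
3. vehicles overdue for inspection 5 > 2 → not met
4. auto liability coverage $1,225,000 < $1,275,000 → not met
5. spill-response plan present → met
6. vehicle leak inspection 79 days ago vs limit 90 → met
7. landfill permit verification 49 days ago vs limit 45 → not met
8. closure/post-closure financial assurance $275,000 < $325,000 → not met
9. condition 'transports medical waste' holds; pollution liability coverage $1,600,000 ≥ $1,525,000 → met
10. weight-scale calibration 27 days ago vs limit 30 → met
11. tonnage reporting records absent → not met
Not met: 6 of 11

6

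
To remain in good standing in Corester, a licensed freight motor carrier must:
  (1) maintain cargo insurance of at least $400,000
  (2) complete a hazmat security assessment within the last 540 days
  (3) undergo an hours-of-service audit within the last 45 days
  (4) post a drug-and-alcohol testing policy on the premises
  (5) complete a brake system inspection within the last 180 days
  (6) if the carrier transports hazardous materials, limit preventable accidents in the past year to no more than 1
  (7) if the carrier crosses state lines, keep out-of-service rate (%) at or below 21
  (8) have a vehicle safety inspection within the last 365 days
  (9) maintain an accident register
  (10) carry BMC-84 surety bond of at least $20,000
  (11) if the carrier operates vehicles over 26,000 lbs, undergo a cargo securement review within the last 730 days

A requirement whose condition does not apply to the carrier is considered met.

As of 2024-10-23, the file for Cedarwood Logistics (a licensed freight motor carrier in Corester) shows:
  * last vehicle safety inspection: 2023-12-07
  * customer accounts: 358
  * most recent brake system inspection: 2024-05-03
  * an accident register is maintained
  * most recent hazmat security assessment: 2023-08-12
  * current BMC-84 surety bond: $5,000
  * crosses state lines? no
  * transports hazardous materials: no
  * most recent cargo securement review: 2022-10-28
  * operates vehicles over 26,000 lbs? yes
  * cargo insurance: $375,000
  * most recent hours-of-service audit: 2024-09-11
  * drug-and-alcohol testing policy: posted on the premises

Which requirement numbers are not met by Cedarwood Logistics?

1. cargo insurance $375,000 < $400,000 → not met
2. hazmat security assessment 438 days ago vs limit 540 → met
3. hours-of-service audit 42 days ago vs limit 45 → met
4. drug-and-alcohol testing policy present → met
5. brake system inspection 173 days ago vs limit 180 → met
6. condition 'transports hazardous materials' does not hold → requirement n/a → met
7. condition 'crosses state lines' does not hold → requirement n/a → met
8. vehicle safety inspection 321 days ago vs limit 365 → met
9. accident register present → met
10. BMC-84 surety bond $5,000 < $20,000 → not met
11. condition 'operates vehicles over 26,000 lbs' holds; cargo securement review 726 days ago vs limit 730 → met
Not met: 1, 10

1, 10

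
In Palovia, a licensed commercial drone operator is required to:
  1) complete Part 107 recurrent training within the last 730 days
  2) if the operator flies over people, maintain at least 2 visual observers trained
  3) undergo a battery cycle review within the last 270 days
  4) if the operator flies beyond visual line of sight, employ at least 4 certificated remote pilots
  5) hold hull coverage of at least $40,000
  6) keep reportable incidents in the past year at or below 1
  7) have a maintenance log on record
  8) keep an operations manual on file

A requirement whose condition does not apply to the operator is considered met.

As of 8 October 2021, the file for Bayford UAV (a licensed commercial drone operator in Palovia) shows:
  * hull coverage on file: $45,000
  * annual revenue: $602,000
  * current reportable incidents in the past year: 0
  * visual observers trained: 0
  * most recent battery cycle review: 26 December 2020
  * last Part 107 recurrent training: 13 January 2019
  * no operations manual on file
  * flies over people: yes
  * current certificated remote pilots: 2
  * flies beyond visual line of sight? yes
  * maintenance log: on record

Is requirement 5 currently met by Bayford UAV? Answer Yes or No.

Yes

5. hull coverage $45,000 ≥ $40,000 → met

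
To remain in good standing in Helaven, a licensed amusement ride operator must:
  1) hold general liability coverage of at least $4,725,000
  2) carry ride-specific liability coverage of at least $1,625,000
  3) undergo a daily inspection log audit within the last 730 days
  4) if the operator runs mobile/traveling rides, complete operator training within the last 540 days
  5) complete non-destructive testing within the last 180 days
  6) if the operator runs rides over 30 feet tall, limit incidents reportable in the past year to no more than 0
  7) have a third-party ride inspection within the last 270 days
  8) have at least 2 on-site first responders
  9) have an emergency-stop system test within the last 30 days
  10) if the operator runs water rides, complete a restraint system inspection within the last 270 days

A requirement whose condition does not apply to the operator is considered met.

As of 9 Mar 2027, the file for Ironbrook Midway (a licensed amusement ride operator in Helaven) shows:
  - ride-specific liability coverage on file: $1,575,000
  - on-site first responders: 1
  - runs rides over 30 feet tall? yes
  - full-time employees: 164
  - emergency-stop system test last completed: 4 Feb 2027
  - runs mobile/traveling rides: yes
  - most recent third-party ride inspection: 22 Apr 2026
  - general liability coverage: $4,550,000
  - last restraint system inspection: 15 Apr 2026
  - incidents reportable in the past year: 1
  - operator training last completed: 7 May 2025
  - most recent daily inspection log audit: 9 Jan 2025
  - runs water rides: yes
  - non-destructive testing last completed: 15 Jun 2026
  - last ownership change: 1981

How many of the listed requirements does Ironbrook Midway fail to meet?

1. general liability coverage $4,550,000 < $4,725,000 → not met
2. ride-specific liability coverage $1,575,000 < $1,625,000 → not met
3. daily inspection log audit 789 days ago vs limit 730 → not met
4. condition 'runs mobile/traveling rides' holds; operator training 671 days ago vs limit 540 → not met
5. non-destructive testing 267 days ago vs limit 180 → not met
6. condition 'runs rides over 30 feet tall' holds; incidents reportable in the past year 1 > 0 → not met
7. third-party ride inspection 321 days ago vs limit 270 → not met
8. on-site first responders 1 < 2 → not met
9. emergency-stop system test 33 days ago vs limit 30 → not met
10. condition 'runs water rides' holds; restraint system inspection 328 days ago vs limit 270 → not met
Not met: 10 of 10

10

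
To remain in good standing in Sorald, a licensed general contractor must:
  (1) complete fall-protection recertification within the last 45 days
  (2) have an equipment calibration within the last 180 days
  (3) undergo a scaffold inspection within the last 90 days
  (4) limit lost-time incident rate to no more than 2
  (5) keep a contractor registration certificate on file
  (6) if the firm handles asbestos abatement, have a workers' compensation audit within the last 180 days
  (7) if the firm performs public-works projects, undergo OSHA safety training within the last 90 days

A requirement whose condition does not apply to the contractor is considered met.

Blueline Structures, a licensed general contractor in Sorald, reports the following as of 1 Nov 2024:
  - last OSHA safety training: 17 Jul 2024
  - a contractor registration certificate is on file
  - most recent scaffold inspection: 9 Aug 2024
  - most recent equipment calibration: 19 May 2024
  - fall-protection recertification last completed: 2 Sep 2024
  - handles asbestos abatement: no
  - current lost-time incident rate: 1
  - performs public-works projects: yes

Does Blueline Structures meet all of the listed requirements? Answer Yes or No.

No

1. fall-protection recertification 60 days ago vs limit 45 → not met
2. equipment calibration 166 days ago vs limit 180 → met
3. scaffold inspection 84 days ago vs limit 90 → met
4. lost-time incident rate 1 ≤ 2 → met
5. contractor registration certificate present → met
6. condition 'handles asbestos abatement' does not hold → requirement n/a → met
7. condition 'performs public-works projects' holds; OSHA safety training 107 days ago vs limit 90 → not met
Not met: 1, 7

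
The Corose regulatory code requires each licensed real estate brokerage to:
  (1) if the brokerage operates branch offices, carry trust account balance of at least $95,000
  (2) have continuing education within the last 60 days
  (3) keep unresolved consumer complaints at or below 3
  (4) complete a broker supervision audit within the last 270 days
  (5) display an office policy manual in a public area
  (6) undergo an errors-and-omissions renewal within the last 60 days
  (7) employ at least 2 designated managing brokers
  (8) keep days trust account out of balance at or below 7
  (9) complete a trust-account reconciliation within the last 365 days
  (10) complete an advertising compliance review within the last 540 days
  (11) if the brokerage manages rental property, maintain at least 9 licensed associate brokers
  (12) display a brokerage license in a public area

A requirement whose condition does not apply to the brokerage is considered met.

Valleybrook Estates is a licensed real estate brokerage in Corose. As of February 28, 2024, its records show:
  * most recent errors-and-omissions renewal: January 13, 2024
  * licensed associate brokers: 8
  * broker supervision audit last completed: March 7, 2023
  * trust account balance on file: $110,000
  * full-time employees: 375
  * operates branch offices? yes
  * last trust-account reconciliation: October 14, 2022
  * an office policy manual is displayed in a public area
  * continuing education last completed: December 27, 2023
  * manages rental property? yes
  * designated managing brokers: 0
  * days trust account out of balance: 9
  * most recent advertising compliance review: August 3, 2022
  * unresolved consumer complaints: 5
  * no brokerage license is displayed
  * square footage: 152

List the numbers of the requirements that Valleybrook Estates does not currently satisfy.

2, 3, 4, 7, 8, 9, 10, 11, 12

1. condition 'operates branch offices' holds; trust account balance $110,000 ≥ $95,000 → met
2. continuing education 63 days ago vs limit 60 → not met
3. unresolved consumer complaints 5 > 3 → not met
4. broker supervision audit 358 days ago vs limit 270 → not met
5. office policy manual present → met
6. errors-and-omissions renewal 46 days ago vs limit 60 → met
7. designated managing brokers 0 < 2 → not met
8. days trust account out of balance 9 > 7 → not met
9. trust-account reconciliation 502 days ago vs limit 365 → not met
10. advertising compliance review 574 days ago vs limit 540 → not met
11. condition 'manages rental property' holds; licensed associate brokers 8 < 9 → not met
12. brokerage license absent → not met
Not met: 2, 3, 4, 7, 8, 9, 10, 11, 12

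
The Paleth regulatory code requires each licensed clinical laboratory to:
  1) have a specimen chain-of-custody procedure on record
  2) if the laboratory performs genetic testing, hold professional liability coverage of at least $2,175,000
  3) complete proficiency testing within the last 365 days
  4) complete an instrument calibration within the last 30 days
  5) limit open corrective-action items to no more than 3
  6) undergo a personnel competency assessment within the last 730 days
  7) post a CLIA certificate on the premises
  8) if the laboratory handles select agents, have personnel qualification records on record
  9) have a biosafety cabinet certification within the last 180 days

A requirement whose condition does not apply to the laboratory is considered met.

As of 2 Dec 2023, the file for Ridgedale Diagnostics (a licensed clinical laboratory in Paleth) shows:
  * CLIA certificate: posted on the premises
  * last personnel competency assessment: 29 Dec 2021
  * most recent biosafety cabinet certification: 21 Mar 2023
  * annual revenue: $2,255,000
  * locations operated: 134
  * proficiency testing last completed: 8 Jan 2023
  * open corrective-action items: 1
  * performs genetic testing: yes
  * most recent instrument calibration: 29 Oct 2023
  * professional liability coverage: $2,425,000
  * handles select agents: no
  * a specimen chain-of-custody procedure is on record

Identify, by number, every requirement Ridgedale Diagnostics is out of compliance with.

4, 9

1. specimen chain-of-custody procedure present → met
2. condition 'performs genetic testing' holds; professional liability coverage $2,425,000 ≥ $2,175,000 → met
3. proficiency testing 328 days ago vs limit 365 → met
4. instrument calibration 34 days ago vs limit 30 → not met
5. open corrective-action items 1 ≤ 3 → met
6. personnel competency assessment 703 days ago vs limit 730 → met
7. CLIA certificate present → met
8. condition 'handles select agents' does not hold → requirement n/a → met
9. biosafety cabinet certification 256 days ago vs limit 180 → not met
Not met: 4, 9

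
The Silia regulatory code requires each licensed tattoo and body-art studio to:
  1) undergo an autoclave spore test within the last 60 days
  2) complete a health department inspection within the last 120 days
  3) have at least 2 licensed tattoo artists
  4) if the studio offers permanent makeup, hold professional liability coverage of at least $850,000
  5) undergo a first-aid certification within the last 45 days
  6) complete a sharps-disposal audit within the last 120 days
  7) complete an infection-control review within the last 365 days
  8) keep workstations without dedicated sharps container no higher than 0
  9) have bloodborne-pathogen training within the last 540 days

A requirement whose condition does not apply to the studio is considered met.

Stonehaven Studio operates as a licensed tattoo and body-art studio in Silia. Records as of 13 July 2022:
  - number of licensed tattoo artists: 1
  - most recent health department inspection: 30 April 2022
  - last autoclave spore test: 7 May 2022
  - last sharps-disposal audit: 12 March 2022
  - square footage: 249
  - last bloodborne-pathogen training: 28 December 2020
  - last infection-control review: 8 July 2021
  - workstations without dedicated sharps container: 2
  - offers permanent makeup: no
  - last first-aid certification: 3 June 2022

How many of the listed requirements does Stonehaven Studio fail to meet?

1. autoclave spore test 67 days ago vs limit 60 → not met
2. health department inspection 74 days ago vs limit 120 → met
3. licensed tattoo artists 1 < 2 → not met
4. condition 'offers permanent makeup' does not hold → requirement n/a → met
5. first-aid certification 40 days ago vs limit 45 → met
6. sharps-disposal audit 123 days ago vs limit 120 → not met
7. infection-control review 370 days ago vs limit 365 → not met
8. workstations without dedicated sharps container 2 > 0 → not met
9. bloodborne-pathogen training 562 days ago vs limit 540 → not met
Not met: 6 of 9

6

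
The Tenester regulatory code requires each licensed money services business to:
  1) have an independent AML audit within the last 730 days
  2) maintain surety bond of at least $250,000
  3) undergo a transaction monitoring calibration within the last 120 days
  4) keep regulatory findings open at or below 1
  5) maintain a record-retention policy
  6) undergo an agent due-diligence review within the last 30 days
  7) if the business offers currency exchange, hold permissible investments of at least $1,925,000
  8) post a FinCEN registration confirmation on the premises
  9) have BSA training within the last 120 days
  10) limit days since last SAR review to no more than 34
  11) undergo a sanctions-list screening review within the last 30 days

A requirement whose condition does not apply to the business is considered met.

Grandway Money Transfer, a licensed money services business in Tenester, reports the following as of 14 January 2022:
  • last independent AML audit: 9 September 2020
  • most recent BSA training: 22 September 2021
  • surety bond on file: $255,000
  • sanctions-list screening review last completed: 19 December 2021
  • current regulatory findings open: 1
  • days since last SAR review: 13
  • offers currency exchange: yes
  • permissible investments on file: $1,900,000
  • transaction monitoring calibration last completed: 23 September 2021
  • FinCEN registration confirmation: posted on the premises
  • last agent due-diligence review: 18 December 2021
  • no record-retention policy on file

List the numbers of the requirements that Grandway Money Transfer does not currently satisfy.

5, 7

1. independent AML audit 492 days ago vs limit 730 → met
2. surety bond $255,000 ≥ $250,000 → met
3. transaction monitoring calibration 113 days ago vs limit 120 → met
4. regulatory findings open 1 ≤ 1 → met
5. record-retention policy absent → not met
6. agent due-diligence review 27 days ago vs limit 30 → met
7. condition 'offers currency exchange' holds; permissible investments $1,900,000 < $1,925,000 → not met
8. FinCEN registration confirmation present → met
9. BSA training 114 days ago vs limit 120 → met
10. days since last SAR review 13 ≤ 34 → met
11. sanctions-list screening review 26 days ago vs limit 30 → met
Not met: 5, 7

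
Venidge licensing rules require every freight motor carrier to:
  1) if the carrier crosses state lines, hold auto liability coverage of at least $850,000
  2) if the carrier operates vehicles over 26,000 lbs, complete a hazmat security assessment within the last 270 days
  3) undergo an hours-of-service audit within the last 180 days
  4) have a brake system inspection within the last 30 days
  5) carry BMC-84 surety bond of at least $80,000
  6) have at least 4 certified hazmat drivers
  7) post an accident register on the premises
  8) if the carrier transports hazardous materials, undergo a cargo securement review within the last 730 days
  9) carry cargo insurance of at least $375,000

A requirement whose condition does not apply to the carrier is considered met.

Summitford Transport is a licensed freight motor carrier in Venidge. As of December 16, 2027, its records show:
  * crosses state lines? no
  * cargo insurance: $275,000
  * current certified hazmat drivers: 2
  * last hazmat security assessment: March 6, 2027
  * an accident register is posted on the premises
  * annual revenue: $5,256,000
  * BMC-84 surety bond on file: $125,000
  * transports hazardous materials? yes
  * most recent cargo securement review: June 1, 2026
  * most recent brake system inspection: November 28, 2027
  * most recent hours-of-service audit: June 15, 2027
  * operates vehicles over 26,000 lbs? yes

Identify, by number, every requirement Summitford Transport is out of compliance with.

1. condition 'crosses state lines' does not hold → requirement n/a → met
2. condition 'operates vehicles over 26,000 lbs' holds; hazmat security assessment 285 days ago vs limit 270 → not met
3. hours-of-service audit 184 days ago vs limit 180 → not met
4. brake system inspection 18 days ago vs limit 30 → met
5. BMC-84 surety bond $125,000 ≥ $80,000 → met
6. certified hazmat drivers 2 < 4 → not met
7. accident register present → met
8. condition 'transports hazardous materials' holds; cargo securement review 563 days ago vs limit 730 → met
9. cargo insurance $275,000 < $375,000 → not met
Not met: 2, 3, 6, 9

2, 3, 6, 9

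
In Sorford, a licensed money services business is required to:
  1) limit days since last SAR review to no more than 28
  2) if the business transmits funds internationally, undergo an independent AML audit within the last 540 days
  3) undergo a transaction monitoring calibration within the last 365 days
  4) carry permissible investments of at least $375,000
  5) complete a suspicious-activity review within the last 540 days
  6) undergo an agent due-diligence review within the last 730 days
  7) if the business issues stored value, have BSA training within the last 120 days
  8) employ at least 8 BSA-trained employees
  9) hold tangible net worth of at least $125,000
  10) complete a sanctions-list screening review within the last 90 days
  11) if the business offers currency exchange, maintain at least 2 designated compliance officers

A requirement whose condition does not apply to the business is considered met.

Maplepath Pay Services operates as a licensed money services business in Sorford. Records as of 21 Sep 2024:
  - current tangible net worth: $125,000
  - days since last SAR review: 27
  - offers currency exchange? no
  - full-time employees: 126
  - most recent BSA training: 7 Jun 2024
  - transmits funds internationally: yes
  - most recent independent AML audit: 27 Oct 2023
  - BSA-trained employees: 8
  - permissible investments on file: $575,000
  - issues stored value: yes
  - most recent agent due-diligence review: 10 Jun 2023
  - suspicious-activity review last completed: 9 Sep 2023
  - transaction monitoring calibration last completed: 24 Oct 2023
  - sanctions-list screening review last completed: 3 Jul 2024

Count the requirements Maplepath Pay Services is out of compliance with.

0

1. days since last SAR review 27 ≤ 28 → met
2. condition 'transmits funds internationally' holds; independent AML audit 330 days ago vs limit 540 → met
3. transaction monitoring calibration 333 days ago vs limit 365 → met
4. permissible investments $575,000 ≥ $375,000 → met
5. suspicious-activity review 378 days ago vs limit 540 → met
6. agent due-diligence review 469 days ago vs limit 730 → met
7. condition 'issues stored value' holds; BSA training 106 days ago vs limit 120 → met
8. BSA-trained employees 8 ≥ 8 → met
9. tangible net worth $125,000 ≥ $125,000 → met
10. sanctions-list screening review 80 days ago vs limit 90 → met
11. condition 'offers currency exchange' does not hold → requirement n/a → met
Not met: 0 of 11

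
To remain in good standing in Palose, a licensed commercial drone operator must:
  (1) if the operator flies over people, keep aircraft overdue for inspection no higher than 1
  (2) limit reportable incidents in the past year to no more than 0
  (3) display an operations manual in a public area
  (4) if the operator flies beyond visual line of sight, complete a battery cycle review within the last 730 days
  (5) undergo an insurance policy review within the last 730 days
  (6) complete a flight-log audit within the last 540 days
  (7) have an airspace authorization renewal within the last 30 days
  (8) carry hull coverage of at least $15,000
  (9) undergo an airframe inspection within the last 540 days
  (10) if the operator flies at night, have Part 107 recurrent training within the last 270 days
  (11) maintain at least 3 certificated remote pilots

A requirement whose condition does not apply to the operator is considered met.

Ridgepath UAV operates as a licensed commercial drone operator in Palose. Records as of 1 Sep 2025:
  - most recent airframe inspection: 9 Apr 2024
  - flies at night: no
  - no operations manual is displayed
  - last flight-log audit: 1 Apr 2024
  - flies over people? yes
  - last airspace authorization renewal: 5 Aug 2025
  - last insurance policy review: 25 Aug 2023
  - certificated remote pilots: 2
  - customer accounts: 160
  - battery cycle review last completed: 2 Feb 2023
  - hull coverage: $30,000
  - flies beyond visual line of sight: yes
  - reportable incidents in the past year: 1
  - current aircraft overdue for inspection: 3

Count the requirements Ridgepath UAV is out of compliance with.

1. condition 'flies over people' holds; aircraft overdue for inspection 3 > 1 → not met
2. reportable incidents in the past year 1 > 0 → not met
3. operations manual absent → not met
4. condition 'flies beyond visual line of sight' holds; battery cycle review 942 days ago vs limit 730 → not met
5. insurance policy review 738 days ago vs limit 730 → not met
6. flight-log audit 518 days ago vs limit 540 → met
7. airspace authorization renewal 27 days ago vs limit 30 → met
8. hull coverage $30,000 ≥ $15,000 → met
9. airframe inspection 510 days ago vs limit 540 → met
10. condition 'flies at night' does not hold → requirement n/a → met
11. certificated remote pilots 2 < 3 → not met
Not met: 6 of 11

6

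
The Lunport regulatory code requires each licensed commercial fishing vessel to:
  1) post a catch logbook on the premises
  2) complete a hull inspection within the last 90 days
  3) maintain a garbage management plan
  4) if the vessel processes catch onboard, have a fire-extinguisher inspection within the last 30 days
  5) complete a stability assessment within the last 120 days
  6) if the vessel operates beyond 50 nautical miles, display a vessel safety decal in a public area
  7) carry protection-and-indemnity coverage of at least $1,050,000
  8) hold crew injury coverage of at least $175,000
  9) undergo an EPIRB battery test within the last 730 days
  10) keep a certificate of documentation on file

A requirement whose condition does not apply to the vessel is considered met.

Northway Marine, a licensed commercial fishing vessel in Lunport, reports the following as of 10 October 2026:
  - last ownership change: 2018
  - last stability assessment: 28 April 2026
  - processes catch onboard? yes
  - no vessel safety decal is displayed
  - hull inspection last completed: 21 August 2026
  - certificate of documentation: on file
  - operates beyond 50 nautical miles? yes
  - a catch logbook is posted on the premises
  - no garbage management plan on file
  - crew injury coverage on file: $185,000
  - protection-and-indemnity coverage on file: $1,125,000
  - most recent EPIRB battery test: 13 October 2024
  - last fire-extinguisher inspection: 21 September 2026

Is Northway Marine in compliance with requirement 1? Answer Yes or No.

Yes

1. catch logbook present → met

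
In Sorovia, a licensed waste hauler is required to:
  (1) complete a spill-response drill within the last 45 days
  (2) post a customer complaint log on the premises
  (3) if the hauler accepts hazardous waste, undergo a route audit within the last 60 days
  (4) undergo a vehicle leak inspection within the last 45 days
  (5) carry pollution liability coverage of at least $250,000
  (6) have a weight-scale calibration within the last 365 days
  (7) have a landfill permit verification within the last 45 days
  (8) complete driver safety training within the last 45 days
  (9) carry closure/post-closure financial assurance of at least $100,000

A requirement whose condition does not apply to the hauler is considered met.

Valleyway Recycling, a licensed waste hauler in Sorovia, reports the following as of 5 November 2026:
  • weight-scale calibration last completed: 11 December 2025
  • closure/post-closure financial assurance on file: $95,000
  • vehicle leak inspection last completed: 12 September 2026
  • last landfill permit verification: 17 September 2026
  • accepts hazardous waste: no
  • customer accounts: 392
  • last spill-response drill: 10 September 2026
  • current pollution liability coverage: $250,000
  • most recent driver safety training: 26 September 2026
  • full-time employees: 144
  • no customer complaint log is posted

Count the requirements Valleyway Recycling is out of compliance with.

5

1. spill-response drill 56 days ago vs limit 45 → not met
2. customer complaint log absent → not met
3. condition 'accepts hazardous waste' does not hold → requirement n/a → met
4. vehicle leak inspection 54 days ago vs limit 45 → not met
5. pollution liability coverage $250,000 ≥ $250,000 → met
6. weight-scale calibration 329 days ago vs limit 365 → met
7. landfill permit verification 49 days ago vs limit 45 → not met
8. driver safety training 40 days ago vs limit 45 → met
9. closure/post-closure financial assurance $95,000 < $100,000 → not met
Not met: 5 of 9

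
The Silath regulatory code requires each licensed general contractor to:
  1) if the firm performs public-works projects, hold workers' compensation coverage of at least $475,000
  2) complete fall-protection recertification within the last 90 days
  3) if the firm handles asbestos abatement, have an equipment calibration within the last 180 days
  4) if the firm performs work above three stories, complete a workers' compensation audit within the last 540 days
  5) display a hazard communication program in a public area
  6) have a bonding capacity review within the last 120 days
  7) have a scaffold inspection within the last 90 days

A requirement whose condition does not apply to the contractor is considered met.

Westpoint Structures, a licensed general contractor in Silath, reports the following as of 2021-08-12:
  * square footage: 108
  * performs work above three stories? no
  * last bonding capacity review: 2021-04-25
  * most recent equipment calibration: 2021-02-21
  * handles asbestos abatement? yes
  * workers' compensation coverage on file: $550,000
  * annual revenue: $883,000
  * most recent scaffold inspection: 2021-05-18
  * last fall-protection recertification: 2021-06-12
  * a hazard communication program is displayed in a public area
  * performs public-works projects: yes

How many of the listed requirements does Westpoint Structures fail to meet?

1. condition 'performs public-works projects' holds; workers' compensation coverage $550,000 ≥ $475,000 → met
2. fall-protection recertification 61 days ago vs limit 90 → met
3. condition 'handles asbestos abatement' holds; equipment calibration 172 days ago vs limit 180 → met
4. condition 'performs work above three stories' does not hold → requirement n/a → met
5. hazard communication program present → met
6. bonding capacity review 109 days ago vs limit 120 → met
7. scaffold inspection 86 days ago vs limit 90 → met
Not met: 0 of 7

0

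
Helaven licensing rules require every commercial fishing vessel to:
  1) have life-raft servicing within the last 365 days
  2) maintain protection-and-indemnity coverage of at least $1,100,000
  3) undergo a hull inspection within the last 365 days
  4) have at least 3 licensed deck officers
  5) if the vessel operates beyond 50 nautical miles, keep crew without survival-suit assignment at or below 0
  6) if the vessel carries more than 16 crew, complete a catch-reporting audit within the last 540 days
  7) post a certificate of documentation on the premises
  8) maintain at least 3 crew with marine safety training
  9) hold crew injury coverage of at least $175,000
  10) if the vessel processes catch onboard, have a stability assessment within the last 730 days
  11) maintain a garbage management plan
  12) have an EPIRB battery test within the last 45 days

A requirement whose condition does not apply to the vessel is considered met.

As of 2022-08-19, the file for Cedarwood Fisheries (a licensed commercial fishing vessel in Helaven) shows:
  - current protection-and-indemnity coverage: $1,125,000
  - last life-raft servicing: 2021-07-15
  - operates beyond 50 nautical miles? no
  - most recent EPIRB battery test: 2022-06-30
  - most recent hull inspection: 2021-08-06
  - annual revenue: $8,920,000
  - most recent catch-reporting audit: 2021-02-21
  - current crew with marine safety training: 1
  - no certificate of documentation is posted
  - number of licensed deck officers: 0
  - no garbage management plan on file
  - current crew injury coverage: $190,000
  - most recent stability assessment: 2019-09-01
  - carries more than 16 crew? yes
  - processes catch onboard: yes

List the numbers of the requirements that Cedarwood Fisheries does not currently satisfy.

1. life-raft servicing 400 days ago vs limit 365 → not met
2. protection-and-indemnity coverage $1,125,000 ≥ $1,100,000 → met
3. hull inspection 378 days ago vs limit 365 → not met
4. licensed deck officers 0 < 3 → not met
5. condition 'operates beyond 50 nautical miles' does not hold → requirement n/a → met
6. condition 'carries more than 16 crew' holds; catch-reporting audit 544 days ago vs limit 540 → not met
7. certificate of documentation absent → not met
8. crew with marine safety training 1 < 3 → not met
9. crew injury coverage $190,000 ≥ $175,000 → met
10. condition 'processes catch onboard' holds; stability assessment 1083 days ago vs limit 730 → not met
11. garbage management plan absent → not met
12. EPIRB battery test 50 days ago vs limit 45 → not met
Not met: 1, 3, 4, 6, 7, 8, 10, 11, 12

1, 3, 4, 6, 7, 8, 10, 11, 12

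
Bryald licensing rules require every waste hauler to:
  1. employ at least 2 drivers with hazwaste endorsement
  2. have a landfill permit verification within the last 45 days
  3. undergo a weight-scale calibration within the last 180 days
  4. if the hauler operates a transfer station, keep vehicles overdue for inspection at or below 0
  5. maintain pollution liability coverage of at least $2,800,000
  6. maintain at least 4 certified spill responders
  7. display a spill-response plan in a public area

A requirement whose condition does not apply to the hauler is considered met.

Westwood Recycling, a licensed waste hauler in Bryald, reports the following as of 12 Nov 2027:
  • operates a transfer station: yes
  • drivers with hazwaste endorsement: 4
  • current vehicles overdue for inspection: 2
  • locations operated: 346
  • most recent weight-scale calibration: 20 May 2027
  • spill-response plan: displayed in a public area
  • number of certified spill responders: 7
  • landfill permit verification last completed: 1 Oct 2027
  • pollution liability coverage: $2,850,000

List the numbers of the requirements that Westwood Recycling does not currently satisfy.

1. drivers with hazwaste endorsement 4 ≥ 2 → met
2. landfill permit verification 42 days ago vs limit 45 → met
3. weight-scale calibration 176 days ago vs limit 180 → met
4. condition 'operates a transfer station' holds; vehicles overdue for inspection 2 > 0 → not met
5. pollution liability coverage $2,850,000 ≥ $2,800,000 → met
6. certified spill responders 7 ≥ 4 → met
7. spill-response plan present → met
Not met: 4

4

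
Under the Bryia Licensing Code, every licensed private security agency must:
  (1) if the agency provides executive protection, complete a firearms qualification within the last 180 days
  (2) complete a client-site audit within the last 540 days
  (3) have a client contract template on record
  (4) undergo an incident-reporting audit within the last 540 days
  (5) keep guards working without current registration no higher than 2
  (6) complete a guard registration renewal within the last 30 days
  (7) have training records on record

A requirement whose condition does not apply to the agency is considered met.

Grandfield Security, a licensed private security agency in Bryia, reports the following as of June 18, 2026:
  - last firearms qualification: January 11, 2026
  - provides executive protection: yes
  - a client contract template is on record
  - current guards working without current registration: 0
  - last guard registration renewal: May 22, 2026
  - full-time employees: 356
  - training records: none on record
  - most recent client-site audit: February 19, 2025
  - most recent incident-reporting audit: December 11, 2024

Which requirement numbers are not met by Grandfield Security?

4, 7

1. condition 'provides executive protection' holds; firearms qualification 158 days ago vs limit 180 → met
2. client-site audit 484 days ago vs limit 540 → met
3. client contract template present → met
4. incident-reporting audit 554 days ago vs limit 540 → not met
5. guards working without current registration 0 ≤ 2 → met
6. guard registration renewal 27 days ago vs limit 30 → met
7. training records absent → not met
Not met: 4, 7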